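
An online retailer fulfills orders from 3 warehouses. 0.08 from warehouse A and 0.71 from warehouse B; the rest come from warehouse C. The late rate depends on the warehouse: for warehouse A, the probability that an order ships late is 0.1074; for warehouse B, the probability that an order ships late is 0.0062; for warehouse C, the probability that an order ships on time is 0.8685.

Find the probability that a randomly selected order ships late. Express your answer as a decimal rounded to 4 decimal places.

0.0406

P(C) = 1 − (0.08 + 0.71) = 0.21.
P(L|C) = 1 − 0.8685 = 0.1315.
P(L) = P(L|A)·P(A) + P(L|B)·P(B) + P(L|C)·P(C)
      = 0.1074·0.08 + 0.0062·0.71 + 0.1315·0.21
      = 0.008592 + 0.004402 + 0.027615 = 0.040609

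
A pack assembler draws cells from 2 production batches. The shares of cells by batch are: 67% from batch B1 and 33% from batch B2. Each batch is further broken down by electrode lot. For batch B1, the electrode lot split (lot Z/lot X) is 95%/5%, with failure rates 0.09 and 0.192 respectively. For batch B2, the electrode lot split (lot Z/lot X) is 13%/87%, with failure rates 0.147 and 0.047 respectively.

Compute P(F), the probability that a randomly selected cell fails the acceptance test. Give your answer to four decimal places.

P(F|B1) = 0.95·0.09 + 0.05·0.192 = 0.0855 + 0.0096 = 0.0951
P(F|B2) = 0.13·0.147 + 0.87·0.047 = 0.01911 + 0.04089 = 0.06
By total probability over the outer partition,
P(F) = 0.67·0.0951 + 0.33·0.06
      = 0.063717 + 0.0198 = 0.083517

P(F) ≈ 0.0835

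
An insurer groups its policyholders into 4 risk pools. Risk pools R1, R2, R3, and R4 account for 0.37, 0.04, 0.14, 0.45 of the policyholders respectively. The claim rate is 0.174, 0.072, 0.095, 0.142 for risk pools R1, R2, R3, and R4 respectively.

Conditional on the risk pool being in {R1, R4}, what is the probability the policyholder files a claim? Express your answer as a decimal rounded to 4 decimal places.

P(C|S) ≈ 0.1564

Let S = {R1, R4}.
P(S) = 0.37 + 0.45 = 0.82.
P(C ∩ S) = 0.174·0.37 + 0.142·0.45 = 0.06438 + 0.0639 = 0.12828.
P(C | S) = 0.12828 / 0.82 = 0.156439…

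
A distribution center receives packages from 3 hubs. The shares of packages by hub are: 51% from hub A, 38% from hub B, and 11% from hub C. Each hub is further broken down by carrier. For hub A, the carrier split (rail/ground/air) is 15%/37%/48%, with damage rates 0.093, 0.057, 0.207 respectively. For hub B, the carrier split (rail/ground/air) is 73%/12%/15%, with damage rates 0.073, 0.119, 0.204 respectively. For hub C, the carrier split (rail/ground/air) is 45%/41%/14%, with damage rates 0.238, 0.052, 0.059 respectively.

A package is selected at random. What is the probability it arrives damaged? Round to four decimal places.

0.1209

P(D|A) = 0.15·0.093 + 0.37·0.057 + 0.48·0.207 = 0.01395 + 0.02109 + 0.09936 = 0.1344
P(D|B) = 0.73·0.073 + 0.12·0.119 + 0.15·0.204 = 0.05329 + 0.01428 + 0.0306 = 0.09817
P(D|C) = 0.45·0.238 + 0.41·0.052 + 0.14·0.059 = 0.1071 + 0.02132 + 0.00826 = 0.13668
By total probability over the outer partition,
P(D) = 0.51·0.1344 + 0.38·0.09817 + 0.11·0.13668
      = 0.068544 + 0.0373046 + 0.0150348 = 0.1208834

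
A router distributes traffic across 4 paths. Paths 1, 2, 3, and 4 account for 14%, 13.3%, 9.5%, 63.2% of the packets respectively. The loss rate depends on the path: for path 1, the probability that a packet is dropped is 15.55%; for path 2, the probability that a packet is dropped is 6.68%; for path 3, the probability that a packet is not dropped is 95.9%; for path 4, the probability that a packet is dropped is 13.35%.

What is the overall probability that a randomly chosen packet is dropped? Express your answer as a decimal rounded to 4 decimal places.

P(L|3) = 1 − 0.959 = 0.041.
Using total probability over the partition,
P(L) = P(L|1)·P(1) + P(L|2)·P(2) + P(L|3)·P(3) + P(L|4)·P(4)
      = 0.1555·0.14 + 0.0668·0.133 + 0.041·0.095 + 0.1335·0.632
      = 0.02177 + 0.0088844 + 0.003895 + 0.084372 = 0.1189214

P(L) ≈ 0.1189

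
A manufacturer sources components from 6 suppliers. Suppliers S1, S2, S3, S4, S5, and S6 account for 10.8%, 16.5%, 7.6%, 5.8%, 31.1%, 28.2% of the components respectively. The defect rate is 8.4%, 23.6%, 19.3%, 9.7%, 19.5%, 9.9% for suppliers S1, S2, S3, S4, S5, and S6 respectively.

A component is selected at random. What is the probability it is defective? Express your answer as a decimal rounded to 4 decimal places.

0.1569

P(D) = P(D|S1)·P(S1) + P(D|S2)·P(S2) + P(D|S3)·P(S3) + P(D|S4)·P(S4) + P(D|S5)·P(S5) + P(D|S6)·P(S6)
      = 0.084·0.108 + 0.236·0.165 + 0.193·0.076 + 0.097·0.058 + 0.195·0.311 + 0.099·0.282
      = 0.009072 + 0.03894 + 0.014668 + 0.005626 + 0.060645 + 0.027918 = 0.156869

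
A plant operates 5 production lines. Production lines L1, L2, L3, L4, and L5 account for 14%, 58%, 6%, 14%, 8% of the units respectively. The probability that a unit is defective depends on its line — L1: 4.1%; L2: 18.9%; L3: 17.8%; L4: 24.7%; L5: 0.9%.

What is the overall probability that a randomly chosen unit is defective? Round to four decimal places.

0.1613

By the law of total probability,
P(D) = P(D|L1)·P(L1) + P(D|L2)·P(L2) + P(D|L3)·P(L3) + P(D|L4)·P(L4) + P(D|L5)·P(L5)
      = 0.041·0.14 + 0.189·0.58 + 0.178·0.06 + 0.247·0.14 + 0.009·0.08
      = 0.00574 + 0.10962 + 0.01068 + 0.03458 + 0.00072 = 0.16134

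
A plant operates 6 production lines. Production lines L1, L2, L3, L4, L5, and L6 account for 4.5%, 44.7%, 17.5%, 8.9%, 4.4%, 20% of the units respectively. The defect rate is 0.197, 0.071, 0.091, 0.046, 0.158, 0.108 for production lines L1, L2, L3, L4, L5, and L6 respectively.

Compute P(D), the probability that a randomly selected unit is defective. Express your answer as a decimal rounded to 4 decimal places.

0.0892

P(D) = P(D|L1)·P(L1) + P(D|L2)·P(L2) + P(D|L3)·P(L3) + P(D|L4)·P(L4) + P(D|L5)·P(L5) + P(D|L6)·P(L6)
      = 0.197·0.045 + 0.071·0.447 + 0.091·0.175 + 0.046·0.089 + 0.158·0.044 + 0.108·0.2
      = 0.008865 + 0.031737 + 0.015925 + 0.004094 + 0.006952 + 0.0216 = 0.089173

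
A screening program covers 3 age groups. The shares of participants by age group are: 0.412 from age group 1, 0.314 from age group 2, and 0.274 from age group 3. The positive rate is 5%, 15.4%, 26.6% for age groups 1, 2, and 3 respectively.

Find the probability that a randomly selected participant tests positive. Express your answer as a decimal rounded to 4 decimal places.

P(T) = P(T|1)·P(1) + P(T|2)·P(2) + P(T|3)·P(3)
      = 0.05·0.412 + 0.154·0.314 + 0.266·0.274
      = 0.0206 + 0.048356 + 0.072884 = 0.14184

0.1418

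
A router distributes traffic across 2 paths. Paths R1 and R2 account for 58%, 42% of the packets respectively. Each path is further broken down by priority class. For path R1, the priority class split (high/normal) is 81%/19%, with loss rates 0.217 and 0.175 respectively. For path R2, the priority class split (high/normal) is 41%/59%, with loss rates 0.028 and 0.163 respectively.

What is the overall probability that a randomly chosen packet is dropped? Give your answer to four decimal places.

P(L|R1) = 0.81·0.217 + 0.19·0.175 = 0.17577 + 0.03325 = 0.20902
P(L|R2) = 0.41·0.028 + 0.59·0.163 = 0.01148 + 0.09617 = 0.10765
By total probability over the outer partition,
P(L) = 0.58·0.20902 + 0.42·0.10765
      = 0.1212316 + 0.045213 = 0.1664446

P(L) ≈ 0.1664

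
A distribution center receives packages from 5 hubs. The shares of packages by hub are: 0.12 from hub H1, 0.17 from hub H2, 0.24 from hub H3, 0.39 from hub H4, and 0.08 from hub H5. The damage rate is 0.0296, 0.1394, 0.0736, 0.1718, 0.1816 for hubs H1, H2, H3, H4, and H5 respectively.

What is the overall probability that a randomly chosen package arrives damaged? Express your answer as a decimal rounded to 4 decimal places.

0.1264

P(D) = P(D|H1)·P(H1) + P(D|H2)·P(H2) + P(D|H3)·P(H3) + P(D|H4)·P(H4) + P(D|H5)·P(H5)
      = 0.0296·0.12 + 0.1394·0.17 + 0.0736·0.24 + 0.1718·0.39 + 0.1816·0.08
      = 0.003552 + 0.023698 + 0.017664 + 0.067002 + 0.014528 = 0.126444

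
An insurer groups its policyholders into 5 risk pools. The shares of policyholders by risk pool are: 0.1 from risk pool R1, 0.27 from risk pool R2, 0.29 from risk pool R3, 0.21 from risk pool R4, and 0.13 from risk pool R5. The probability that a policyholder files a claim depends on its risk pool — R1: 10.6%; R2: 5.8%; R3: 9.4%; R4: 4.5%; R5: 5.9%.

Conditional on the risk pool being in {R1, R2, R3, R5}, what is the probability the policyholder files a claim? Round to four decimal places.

0.0775

Let S = {R1, R2, R3, R5}.
P(S) = 0.1 + 0.27 + 0.29 + 0.13 = 0.79.
P(C ∩ S) = 0.106·0.1 + 0.058·0.27 + 0.094·0.29 + 0.059·0.13 = 0.0106 + 0.01566 + 0.02726 + 0.00767 = 0.06119.
P(C | S) = 0.06119 / 0.79 = 0.077456…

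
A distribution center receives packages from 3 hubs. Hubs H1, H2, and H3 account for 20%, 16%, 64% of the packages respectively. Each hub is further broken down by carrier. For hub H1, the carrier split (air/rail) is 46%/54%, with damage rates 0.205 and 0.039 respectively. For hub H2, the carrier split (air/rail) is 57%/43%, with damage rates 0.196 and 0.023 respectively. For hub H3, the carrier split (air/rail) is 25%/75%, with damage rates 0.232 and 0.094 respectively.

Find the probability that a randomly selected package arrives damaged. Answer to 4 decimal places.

0.1248

P(D|H1) = 0.46·0.205 + 0.54·0.039 = 0.0943 + 0.02106 = 0.11536
P(D|H2) = 0.57·0.196 + 0.43·0.023 = 0.11172 + 0.00989 = 0.12161
P(D|H3) = 0.25·0.232 + 0.75·0.094 = 0.058 + 0.0705 = 0.1285
By total probability over the outer partition,
P(D) = 0.2·0.11536 + 0.16·0.12161 + 0.64·0.1285
      = 0.023072 + 0.0194576 + 0.08224 = 0.1247696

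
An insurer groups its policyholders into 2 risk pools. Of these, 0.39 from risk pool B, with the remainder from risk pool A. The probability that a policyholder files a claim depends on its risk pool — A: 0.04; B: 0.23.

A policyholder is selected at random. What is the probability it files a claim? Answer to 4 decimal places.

P(A) = 1 − (0.39) = 0.61.
P(C) = P(C|A)·P(A) + P(C|B)·P(B)
      = 0.04·0.61 + 0.23·0.39
      = 0.0244 + 0.0897 = 0.1141

P(C) ≈ 0.1141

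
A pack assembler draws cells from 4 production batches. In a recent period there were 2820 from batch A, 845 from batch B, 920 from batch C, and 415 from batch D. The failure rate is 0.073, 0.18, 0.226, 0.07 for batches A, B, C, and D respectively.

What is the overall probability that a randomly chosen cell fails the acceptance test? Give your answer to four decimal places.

Total: 2820 + 845 + 920 + 415 = 5000.
P(A) = 2820/5000 = 0.564. P(B) = 845/5000 = 0.169. P(C) = 920/5000 = 0.184. P(D) = 415/5000 = 0.083.
Using total probability over the partition,
P(F) = P(F|A)·P(A) + P(F|B)·P(B) + P(F|C)·P(C) + P(F|D)·P(D)
      = 0.073·0.564 + 0.18·0.169 + 0.226·0.184 + 0.07·0.083
      = 0.041172 + 0.03042 + 0.041584 + 0.00581 = 0.118986

P(F) ≈ 0.1190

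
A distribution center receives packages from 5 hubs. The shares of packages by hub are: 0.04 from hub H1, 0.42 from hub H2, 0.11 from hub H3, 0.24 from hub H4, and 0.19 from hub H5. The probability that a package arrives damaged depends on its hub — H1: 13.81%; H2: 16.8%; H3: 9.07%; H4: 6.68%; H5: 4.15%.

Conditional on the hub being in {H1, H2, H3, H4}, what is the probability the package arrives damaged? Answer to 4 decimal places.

Let S = {H1, H2, H3, H4}.
P(S) = 0.04 + 0.42 + 0.11 + 0.24 = 0.81.
P(D ∩ S) = 0.1381·0.04 + 0.168·0.42 + 0.0907·0.11 + 0.0668·0.24 = 0.005524 + 0.07056 + 0.009977 + 0.016032 = 0.102093.
P(D | S) = 0.102093 / 0.81 = 0.126041…

0.1260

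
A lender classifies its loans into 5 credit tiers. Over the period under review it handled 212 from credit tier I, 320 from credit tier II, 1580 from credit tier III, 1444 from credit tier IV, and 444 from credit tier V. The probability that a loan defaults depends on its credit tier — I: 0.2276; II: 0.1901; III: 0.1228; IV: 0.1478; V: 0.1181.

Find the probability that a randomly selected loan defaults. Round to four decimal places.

Total: 212 + 320 + 1580 + 1444 + 444 = 4000.
P(I) = 212/4000 = 0.053. P(II) = 320/4000 = 0.08. P(III) = 1580/4000 = 0.395. P(IV) = 1444/4000 = 0.361. P(V) = 444/4000 = 0.111.
P(D) = P(D|I)·P(I) + P(D|II)·P(II) + P(D|III)·P(III) + P(D|IV)·P(IV) + P(D|V)·P(V)
      = 0.2276·0.053 + 0.1901·0.08 + 0.1228·0.395 + 0.1478·0.361 + 0.1181·0.111
      = 0.0120628 + 0.015208 + 0.048506 + 0.0533558 + 0.0131091 = 0.1422417

0.1422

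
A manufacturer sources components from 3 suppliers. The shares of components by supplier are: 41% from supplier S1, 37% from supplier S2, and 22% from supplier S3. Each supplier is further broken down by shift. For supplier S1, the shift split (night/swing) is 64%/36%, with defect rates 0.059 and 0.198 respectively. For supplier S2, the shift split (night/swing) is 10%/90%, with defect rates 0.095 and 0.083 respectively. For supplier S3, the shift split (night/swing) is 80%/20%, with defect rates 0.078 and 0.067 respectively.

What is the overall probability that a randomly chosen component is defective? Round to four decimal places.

P(D|S1) = 0.64·0.059 + 0.36·0.198 = 0.03776 + 0.07128 = 0.10904
P(D|S2) = 0.1·0.095 + 0.9·0.083 = 0.0095 + 0.0747 = 0.0842
P(D|S3) = 0.8·0.078 + 0.2·0.067 = 0.0624 + 0.0134 = 0.0758
By total probability over the outer partition,
P(D) = 0.41·0.10904 + 0.37·0.0842 + 0.22·0.0758
      = 0.0447064 + 0.031154 + 0.016676 = 0.0925364

P(D) ≈ 0.0925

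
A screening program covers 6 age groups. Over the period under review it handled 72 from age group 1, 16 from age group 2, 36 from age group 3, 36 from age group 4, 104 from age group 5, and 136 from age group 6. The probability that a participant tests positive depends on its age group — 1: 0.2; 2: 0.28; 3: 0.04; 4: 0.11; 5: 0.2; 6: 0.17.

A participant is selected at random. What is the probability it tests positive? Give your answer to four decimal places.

P(T) ≈ 0.1705

Total: 72 + 16 + 36 + 36 + 104 + 136 = 400.
P(1) = 72/400 = 0.18. P(2) = 16/400 = 0.04. P(3) = 36/400 = 0.09. P(4) = 36/400 = 0.09. P(5) = 104/400 = 0.26. P(6) = 136/400 = 0.34.
P(T) = P(T|1)·P(1) + P(T|2)·P(2) + P(T|3)·P(3) + P(T|4)·P(4) + P(T|5)·P(5) + P(T|6)·P(6)
      = 0.2·0.18 + 0.28·0.04 + 0.04·0.09 + 0.11·0.09 + 0.2·0.26 + 0.17·0.34
      = 0.036 + 0.0112 + 0.0036 + 0.0099 + 0.052 + 0.0578 = 0.1705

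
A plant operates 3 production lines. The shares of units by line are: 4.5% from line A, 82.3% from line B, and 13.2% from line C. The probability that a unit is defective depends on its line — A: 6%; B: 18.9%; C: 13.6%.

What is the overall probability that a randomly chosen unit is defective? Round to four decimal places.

P(D) ≈ 0.1762

P(D) = P(D|A)·P(A) + P(D|B)·P(B) + P(D|C)·P(C)
      = 0.06·0.045 + 0.189·0.823 + 0.136·0.132
      = 0.0027 + 0.155547 + 0.017952 = 0.176199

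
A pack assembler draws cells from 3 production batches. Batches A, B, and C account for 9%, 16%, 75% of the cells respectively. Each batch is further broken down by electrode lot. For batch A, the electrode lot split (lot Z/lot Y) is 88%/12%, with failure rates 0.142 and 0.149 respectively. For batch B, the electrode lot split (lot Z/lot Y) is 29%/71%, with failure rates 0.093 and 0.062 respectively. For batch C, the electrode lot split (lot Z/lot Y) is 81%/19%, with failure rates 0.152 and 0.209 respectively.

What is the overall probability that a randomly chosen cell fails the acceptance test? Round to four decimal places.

0.1463

P(F|A) = 0.88·0.142 + 0.12·0.149 = 0.12496 + 0.01788 = 0.14284
P(F|B) = 0.29·0.093 + 0.71·0.062 = 0.02697 + 0.04402 = 0.07099
P(F|C) = 0.81·0.152 + 0.19·0.209 = 0.12312 + 0.03971 = 0.16283
By total probability over the outer partition,
P(F) = 0.09·0.14284 + 0.16·0.07099 + 0.75·0.16283
      = 0.0128556 + 0.0113584 + 0.1221225 = 0.1463365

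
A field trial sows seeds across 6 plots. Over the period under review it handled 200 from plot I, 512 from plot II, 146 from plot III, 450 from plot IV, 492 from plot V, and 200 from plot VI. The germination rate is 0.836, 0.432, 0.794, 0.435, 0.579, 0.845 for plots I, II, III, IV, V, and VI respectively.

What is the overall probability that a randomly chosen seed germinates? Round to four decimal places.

Total: 200 + 512 + 146 + 450 + 492 + 200 = 2000.
P(I) = 200/2000 = 0.1. P(II) = 512/2000 = 0.256. P(III) = 146/2000 = 0.073. P(IV) = 450/2000 = 0.225. P(V) = 492/2000 = 0.246. P(VI) = 200/2000 = 0.1.
By the law of total probability,
P(G) = P(G|I)·P(I) + P(G|II)·P(II) + P(G|III)·P(III) + P(G|IV)·P(IV) + P(G|V)·P(V) + P(G|VI)·P(VI)
      = 0.836·0.1 + 0.432·0.256 + 0.794·0.073 + 0.435·0.225 + 0.579·0.246 + 0.845·0.1
      = 0.0836 + 0.110592 + 0.057962 + 0.097875 + 0.142434 + 0.0845 = 0.576963

P(G) ≈ 0.5770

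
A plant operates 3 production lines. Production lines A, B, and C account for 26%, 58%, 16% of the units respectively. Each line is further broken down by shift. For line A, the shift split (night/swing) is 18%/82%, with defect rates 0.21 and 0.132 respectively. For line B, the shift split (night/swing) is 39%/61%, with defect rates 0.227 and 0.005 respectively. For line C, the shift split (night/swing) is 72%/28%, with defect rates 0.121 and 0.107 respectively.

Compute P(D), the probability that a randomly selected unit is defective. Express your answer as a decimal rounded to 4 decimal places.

P(D|A) = 0.18·0.21 + 0.82·0.132 = 0.0378 + 0.10824 = 0.14604
P(D|B) = 0.39·0.227 + 0.61·0.005 = 0.08853 + 0.00305 = 0.09158
P(D|C) = 0.72·0.121 + 0.28·0.107 = 0.08712 + 0.02996 = 0.11708
By total probability over the outer partition,
P(D) = 0.26·0.14604 + 0.58·0.09158 + 0.16·0.11708
      = 0.0379704 + 0.0531164 + 0.0187328 = 0.1098196

P(D) ≈ 0.1098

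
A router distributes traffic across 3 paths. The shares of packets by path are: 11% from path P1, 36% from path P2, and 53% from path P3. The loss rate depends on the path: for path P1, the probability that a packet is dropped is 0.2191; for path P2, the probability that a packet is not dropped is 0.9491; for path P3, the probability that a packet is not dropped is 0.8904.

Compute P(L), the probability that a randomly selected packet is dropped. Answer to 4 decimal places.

P(L|P2) = 1 − 0.9491 = 0.0509.
P(L|P3) = 1 − 0.8904 = 0.1096.
P(L) = P(L|P1)·P(P1) + P(L|P2)·P(P2) + P(L|P3)·P(P3)
      = 0.2191·0.11 + 0.0509·0.36 + 0.1096·0.53
      = 0.024101 + 0.018324 + 0.058088 = 0.100513

P(L) ≈ 0.1005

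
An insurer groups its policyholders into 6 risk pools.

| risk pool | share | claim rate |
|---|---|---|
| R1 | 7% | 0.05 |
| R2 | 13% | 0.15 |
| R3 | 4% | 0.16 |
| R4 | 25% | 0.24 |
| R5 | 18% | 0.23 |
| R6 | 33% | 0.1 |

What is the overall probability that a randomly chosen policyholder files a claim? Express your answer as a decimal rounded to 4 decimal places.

Using total probability over the partition,
P(C) = P(C|R1)·P(R1) + P(C|R2)·P(R2) + P(C|R3)·P(R3) + P(C|R4)·P(R4) + P(C|R5)·P(R5) + P(C|R6)·P(R6)
      = 0.05·0.07 + 0.15·0.13 + 0.16·0.04 + 0.24·0.25 + 0.23·0.18 + 0.1·0.33
      = 0.0035 + 0.0195 + 0.0064 + 0.06 + 0.0414 + 0.033 = 0.1638

P(C) ≈ 0.1638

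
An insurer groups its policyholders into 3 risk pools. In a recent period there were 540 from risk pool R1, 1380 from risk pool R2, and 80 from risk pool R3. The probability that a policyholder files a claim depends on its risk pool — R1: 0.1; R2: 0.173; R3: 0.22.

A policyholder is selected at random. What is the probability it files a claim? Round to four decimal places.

0.1552

Total: 540 + 1380 + 80 = 2000.
P(R1) = 540/2000 = 0.27. P(R2) = 1380/2000 = 0.69. P(R3) = 80/2000 = 0.04.
P(C) = P(C|R1)·P(R1) + P(C|R2)·P(R2) + P(C|R3)·P(R3)
      = 0.1·0.27 + 0.173·0.69 + 0.22·0.04
      = 0.027 + 0.11937 + 0.0088 = 0.15517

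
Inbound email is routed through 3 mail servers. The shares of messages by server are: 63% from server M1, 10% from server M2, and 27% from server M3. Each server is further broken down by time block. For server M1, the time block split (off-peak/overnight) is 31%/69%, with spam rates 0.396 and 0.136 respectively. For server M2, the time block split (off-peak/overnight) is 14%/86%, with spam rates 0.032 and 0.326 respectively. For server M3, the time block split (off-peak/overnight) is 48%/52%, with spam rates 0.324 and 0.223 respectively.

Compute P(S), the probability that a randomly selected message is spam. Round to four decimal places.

P(S|M1) = 0.31·0.396 + 0.69·0.136 = 0.12276 + 0.09384 = 0.2166
P(S|M2) = 0.14·0.032 + 0.86·0.326 = 0.00448 + 0.28036 = 0.28484
P(S|M3) = 0.48·0.324 + 0.52·0.223 = 0.15552 + 0.11596 = 0.27148
By total probability over the outer partition,
P(S) = 0.63·0.2166 + 0.1·0.28484 + 0.27·0.27148
      = 0.136458 + 0.028484 + 0.0732996 = 0.2382416

0.2382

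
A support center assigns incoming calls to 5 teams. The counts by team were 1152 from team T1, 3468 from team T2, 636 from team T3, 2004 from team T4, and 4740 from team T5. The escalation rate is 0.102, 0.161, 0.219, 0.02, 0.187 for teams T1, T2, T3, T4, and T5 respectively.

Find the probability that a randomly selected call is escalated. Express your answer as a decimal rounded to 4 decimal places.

0.1451

Total: 1152 + 3468 + 636 + 2004 + 4740 = 12000.
P(T1) = 1152/12000 = 0.096. P(T2) = 3468/12000 = 0.289. P(T3) = 636/12000 = 0.053. P(T4) = 2004/12000 = 0.167. P(T5) = 4740/12000 = 0.395.
P(E) = P(E|T1)·P(T1) + P(E|T2)·P(T2) + P(E|T3)·P(T3) + P(E|T4)·P(T4) + P(E|T5)·P(T5)
      = 0.102·0.096 + 0.161·0.289 + 0.219·0.053 + 0.02·0.167 + 0.187·0.395
      = 0.009792 + 0.046529 + 0.011607 + 0.00334 + 0.073865 = 0.145133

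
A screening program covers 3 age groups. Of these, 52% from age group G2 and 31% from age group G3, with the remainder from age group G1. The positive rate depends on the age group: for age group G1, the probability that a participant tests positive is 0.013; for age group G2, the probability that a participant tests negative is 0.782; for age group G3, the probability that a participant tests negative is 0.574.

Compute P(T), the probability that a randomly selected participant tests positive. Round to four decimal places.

0.2476

P(G1) = 1 − (0.52 + 0.31) = 0.17.
P(T|G2) = 1 − 0.782 = 0.218.
P(T|G3) = 1 − 0.574 = 0.426.
Using total probability over the partition,
P(T) = P(T|G1)·P(G1) + P(T|G2)·P(G2) + P(T|G3)·P(G3)
      = 0.013·0.17 + 0.218·0.52 + 0.426·0.31
      = 0.00221 + 0.11336 + 0.13206 = 0.24763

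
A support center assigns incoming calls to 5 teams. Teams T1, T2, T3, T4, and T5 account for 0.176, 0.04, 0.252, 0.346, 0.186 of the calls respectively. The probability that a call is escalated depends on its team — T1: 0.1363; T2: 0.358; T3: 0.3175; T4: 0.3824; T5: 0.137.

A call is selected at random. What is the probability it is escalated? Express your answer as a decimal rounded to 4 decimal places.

By the law of total probability,
P(E) = P(E|T1)·P(T1) + P(E|T2)·P(T2) + P(E|T3)·P(T3) + P(E|T4)·P(T4) + P(E|T5)·P(T5)
      = 0.1363·0.176 + 0.358·0.04 + 0.3175·0.252 + 0.3824·0.346 + 0.137·0.186
      = 0.0239888 + 0.01432 + 0.08001 + 0.1323104 + 0.025482 = 0.2761112

P(E) ≈ 0.2761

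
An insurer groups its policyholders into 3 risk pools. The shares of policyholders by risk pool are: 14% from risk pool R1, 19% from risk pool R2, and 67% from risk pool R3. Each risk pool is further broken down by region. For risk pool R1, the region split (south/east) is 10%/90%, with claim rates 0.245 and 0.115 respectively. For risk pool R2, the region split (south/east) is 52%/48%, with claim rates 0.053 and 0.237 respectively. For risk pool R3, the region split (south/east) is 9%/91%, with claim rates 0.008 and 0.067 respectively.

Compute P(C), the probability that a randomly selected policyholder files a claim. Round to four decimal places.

P(C|R1) = 0.1·0.245 + 0.9·0.115 = 0.0245 + 0.1035 = 0.128
P(C|R2) = 0.52·0.053 + 0.48·0.237 = 0.02756 + 0.11376 = 0.14132
P(C|R3) = 0.09·0.008 + 0.91·0.067 = 0.00072 + 0.06097 = 0.06169
Then overall,
P(C) = 0.14·0.128 + 0.19·0.14132 + 0.67·0.06169
      = 0.01792 + 0.0268508 + 0.0413323 = 0.0861031

0.0861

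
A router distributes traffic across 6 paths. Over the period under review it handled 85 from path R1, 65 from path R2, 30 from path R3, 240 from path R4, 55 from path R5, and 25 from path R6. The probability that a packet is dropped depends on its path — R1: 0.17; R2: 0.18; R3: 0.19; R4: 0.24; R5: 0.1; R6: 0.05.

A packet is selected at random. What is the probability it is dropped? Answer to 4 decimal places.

Total: 85 + 65 + 30 + 240 + 55 + 25 = 500.
P(R1) = 85/500 = 0.17. P(R2) = 65/500 = 0.13. P(R3) = 30/500 = 0.06. P(R4) = 240/500 = 0.48. P(R5) = 55/500 = 0.11. P(R6) = 25/500 = 0.05.
P(L) = P(L|R1)·P(R1) + P(L|R2)·P(R2) + P(L|R3)·P(R3) + P(L|R4)·P(R4) + P(L|R5)·P(R5) + P(L|R6)·P(R6)
      = 0.17·0.17 + 0.18·0.13 + 0.19·0.06 + 0.24·0.48 + 0.1·0.11 + 0.05·0.05
      = 0.0289 + 0.0234 + 0.0114 + 0.1152 + 0.011 + 0.0025 = 0.1924

0.1924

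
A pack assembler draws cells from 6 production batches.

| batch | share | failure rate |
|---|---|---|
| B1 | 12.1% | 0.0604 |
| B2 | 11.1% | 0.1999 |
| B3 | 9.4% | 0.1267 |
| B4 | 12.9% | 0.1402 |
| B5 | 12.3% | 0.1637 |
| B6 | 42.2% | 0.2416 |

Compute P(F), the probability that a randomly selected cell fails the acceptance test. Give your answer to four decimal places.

Using total probability over the partition,
P(F) = P(F|B1)·P(B1) + P(F|B2)·P(B2) + P(F|B3)·P(B3) + P(F|B4)·P(B4) + P(F|B5)·P(B5) + P(F|B6)·P(B6)
      = 0.0604·0.121 + 0.1999·0.111 + 0.1267·0.094 + 0.1402·0.129 + 0.1637·0.123 + 0.2416·0.422
      = 0.0073084 + 0.0221889 + 0.0119098 + 0.0180858 + 0.0201351 + 0.1019552 = 0.1815832

0.1816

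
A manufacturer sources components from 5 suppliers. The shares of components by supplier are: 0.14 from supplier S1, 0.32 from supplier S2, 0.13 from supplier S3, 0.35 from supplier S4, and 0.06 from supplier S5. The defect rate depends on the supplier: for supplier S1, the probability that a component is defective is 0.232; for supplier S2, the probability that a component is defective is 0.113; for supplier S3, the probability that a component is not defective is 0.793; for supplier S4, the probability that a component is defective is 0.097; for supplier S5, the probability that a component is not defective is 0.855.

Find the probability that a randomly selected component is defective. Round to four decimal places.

P(D|S3) = 1 − 0.793 = 0.207.
P(D|S5) = 1 − 0.855 = 0.145.
P(D) = P(D|S1)·P(S1) + P(D|S2)·P(S2) + P(D|S3)·P(S3) + P(D|S4)·P(S4) + P(D|S5)·P(S5)
      = 0.232·0.14 + 0.113·0.32 + 0.207·0.13 + 0.097·0.35 + 0.145·0.06
      = 0.03248 + 0.03616 + 0.02691 + 0.03395 + 0.0087 = 0.1382

0.1382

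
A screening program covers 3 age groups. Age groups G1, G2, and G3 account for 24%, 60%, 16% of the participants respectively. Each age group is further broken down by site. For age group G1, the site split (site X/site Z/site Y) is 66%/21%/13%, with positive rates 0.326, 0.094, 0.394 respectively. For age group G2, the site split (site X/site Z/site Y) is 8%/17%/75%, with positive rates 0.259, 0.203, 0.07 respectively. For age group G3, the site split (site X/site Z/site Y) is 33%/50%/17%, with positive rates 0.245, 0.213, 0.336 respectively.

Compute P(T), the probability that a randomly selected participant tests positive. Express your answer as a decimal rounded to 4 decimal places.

P(T|G1) = 0.66·0.326 + 0.21·0.094 + 0.13·0.394 = 0.21516 + 0.01974 + 0.05122 = 0.28612
P(T|G2) = 0.08·0.259 + 0.17·0.203 + 0.75·0.07 = 0.02072 + 0.03451 + 0.0525 = 0.10773
P(T|G3) = 0.33·0.245 + 0.5·0.213 + 0.17·0.336 = 0.08085 + 0.1065 + 0.05712 = 0.24447
By total probability over the outer partition,
P(T) = 0.24·0.28612 + 0.6·0.10773 + 0.16·0.24447
      = 0.0686688 + 0.064638 + 0.0391152 = 0.172422

0.1724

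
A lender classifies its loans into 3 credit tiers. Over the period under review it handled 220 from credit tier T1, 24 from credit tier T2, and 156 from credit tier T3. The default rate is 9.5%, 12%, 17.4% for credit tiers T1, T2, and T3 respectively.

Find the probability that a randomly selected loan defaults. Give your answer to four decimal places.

Total: 220 + 24 + 156 = 400.
P(T1) = 220/400 = 0.55. P(T2) = 24/400 = 0.06. P(T3) = 156/400 = 0.39.
Summing over the partition,
P(D) = P(D|T1)·P(T1) + P(D|T2)·P(T2) + P(D|T3)·P(T3)
      = 0.095·0.55 + 0.12·0.06 + 0.174·0.39
      = 0.05225 + 0.0072 + 0.06786 = 0.12731

P(D) ≈ 0.1273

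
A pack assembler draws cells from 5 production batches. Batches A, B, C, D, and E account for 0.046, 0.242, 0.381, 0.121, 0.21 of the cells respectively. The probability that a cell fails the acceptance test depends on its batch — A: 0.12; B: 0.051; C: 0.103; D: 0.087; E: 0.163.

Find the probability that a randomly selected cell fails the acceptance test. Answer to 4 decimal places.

P(F) = P(F|A)·P(A) + P(F|B)·P(B) + P(F|C)·P(C) + P(F|D)·P(D) + P(F|E)·P(E)
      = 0.12·0.046 + 0.051·0.242 + 0.103·0.381 + 0.087·0.121 + 0.163·0.21
      = 0.00552 + 0.012342 + 0.039243 + 0.010527 + 0.03423 = 0.101862

P(F) ≈ 0.1019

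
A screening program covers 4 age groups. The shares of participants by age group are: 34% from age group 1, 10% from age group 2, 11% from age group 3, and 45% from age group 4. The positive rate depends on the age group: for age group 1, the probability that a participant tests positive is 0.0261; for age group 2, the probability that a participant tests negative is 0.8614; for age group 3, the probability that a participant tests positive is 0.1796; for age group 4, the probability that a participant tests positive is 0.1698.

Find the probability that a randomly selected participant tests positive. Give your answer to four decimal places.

P(T|2) = 1 − 0.8614 = 0.1386.
P(T) = P(T|1)·P(1) + P(T|2)·P(2) + P(T|3)·P(3) + P(T|4)·P(4)
      = 0.0261·0.34 + 0.1386·0.1 + 0.1796·0.11 + 0.1698·0.45
      = 0.008874 + 0.01386 + 0.019756 + 0.07641 = 0.1189

P(T) ≈ 0.1189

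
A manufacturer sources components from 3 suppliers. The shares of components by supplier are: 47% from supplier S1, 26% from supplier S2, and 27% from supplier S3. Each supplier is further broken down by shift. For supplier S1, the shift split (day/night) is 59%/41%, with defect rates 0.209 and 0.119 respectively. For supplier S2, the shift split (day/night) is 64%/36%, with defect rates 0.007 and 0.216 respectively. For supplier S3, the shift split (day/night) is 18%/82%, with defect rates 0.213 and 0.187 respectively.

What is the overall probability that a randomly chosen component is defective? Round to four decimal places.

P(D|S1) = 0.59·0.209 + 0.41·0.119 = 0.12331 + 0.04879 = 0.1721
P(D|S2) = 0.64·0.007 + 0.36·0.216 = 0.00448 + 0.07776 = 0.08224
P(D|S3) = 0.18·0.213 + 0.82·0.187 = 0.03834 + 0.15334 = 0.19168
By total probability over the outer partition,
P(D) = 0.47·0.1721 + 0.26·0.08224 + 0.27·0.19168
      = 0.080887 + 0.0213824 + 0.0517536 = 0.154023

0.1540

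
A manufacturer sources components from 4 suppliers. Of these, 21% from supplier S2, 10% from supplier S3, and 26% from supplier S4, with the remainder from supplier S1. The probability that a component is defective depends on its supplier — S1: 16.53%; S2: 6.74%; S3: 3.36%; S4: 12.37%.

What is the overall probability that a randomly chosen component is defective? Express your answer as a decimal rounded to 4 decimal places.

P(S1) = 1 − (0.21 + 0.1 + 0.26) = 0.43.
P(D) = P(D|S1)·P(S1) + P(D|S2)·P(S2) + P(D|S3)·P(S3) + P(D|S4)·P(S4)
      = 0.1653·0.43 + 0.0674·0.21 + 0.0336·0.1 + 0.1237·0.26
      = 0.071079 + 0.014154 + 0.00336 + 0.032162 = 0.120755

P(D) ≈ 0.1208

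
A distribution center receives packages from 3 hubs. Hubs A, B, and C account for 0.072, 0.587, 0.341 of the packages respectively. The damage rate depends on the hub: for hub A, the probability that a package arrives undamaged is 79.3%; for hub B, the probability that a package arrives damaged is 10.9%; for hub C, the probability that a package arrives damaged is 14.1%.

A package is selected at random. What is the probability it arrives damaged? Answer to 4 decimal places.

0.1270

P(D|A) = 1 − 0.793 = 0.207.
P(D) = P(D|A)·P(A) + P(D|B)·P(B) + P(D|C)·P(C)
      = 0.207·0.072 + 0.109·0.587 + 0.141·0.341
      = 0.014904 + 0.063983 + 0.048081 = 0.126968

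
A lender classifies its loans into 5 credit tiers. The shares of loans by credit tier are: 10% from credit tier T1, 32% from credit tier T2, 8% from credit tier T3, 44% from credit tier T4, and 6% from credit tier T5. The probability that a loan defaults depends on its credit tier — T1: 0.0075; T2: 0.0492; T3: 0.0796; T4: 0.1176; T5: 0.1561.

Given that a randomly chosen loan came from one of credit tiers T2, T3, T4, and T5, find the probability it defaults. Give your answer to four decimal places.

Let S = {T2, T3, T4, T5}.
P(S) = 0.32 + 0.08 + 0.44 + 0.06 = 0.9.
P(D ∩ S) = 0.0492·0.32 + 0.0796·0.08 + 0.1176·0.44 + 0.1561·0.06 = 0.015744 + 0.006368 + 0.051744 + 0.009366 = 0.083222.
P(D | S) = 0.083222 / 0.9 = 0.092469…

P(D|S) ≈ 0.0925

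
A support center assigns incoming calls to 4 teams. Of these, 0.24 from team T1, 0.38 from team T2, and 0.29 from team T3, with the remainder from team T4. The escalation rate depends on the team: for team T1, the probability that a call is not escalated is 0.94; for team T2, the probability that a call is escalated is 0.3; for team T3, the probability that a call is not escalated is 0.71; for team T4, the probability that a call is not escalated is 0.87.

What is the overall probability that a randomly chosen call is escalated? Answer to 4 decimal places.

0.2242

P(T4) = 1 − (0.24 + 0.38 + 0.29) = 0.09.
P(E|T1) = 1 − 0.94 = 0.06.
P(E|T3) = 1 − 0.71 = 0.29.
P(E|T4) = 1 − 0.87 = 0.13.
P(E) = P(E|T1)·P(T1) + P(E|T2)·P(T2) + P(E|T3)·P(T3) + P(E|T4)·P(T4)
      = 0.06·0.24 + 0.3·0.38 + 0.29·0.29 + 0.13·0.09
      = 0.0144 + 0.114 + 0.0841 + 0.0117 = 0.2242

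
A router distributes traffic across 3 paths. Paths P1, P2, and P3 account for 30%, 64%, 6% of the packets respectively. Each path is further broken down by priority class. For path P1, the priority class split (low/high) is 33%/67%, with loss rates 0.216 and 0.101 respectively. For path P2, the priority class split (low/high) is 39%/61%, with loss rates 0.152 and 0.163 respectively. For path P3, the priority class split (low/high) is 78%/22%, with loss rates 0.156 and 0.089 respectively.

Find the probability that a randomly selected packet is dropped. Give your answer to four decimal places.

P(L|P1) = 0.33·0.216 + 0.67·0.101 = 0.07128 + 0.06767 = 0.13895
P(L|P2) = 0.39·0.152 + 0.61·0.163 = 0.05928 + 0.09943 = 0.15871
P(L|P3) = 0.78·0.156 + 0.22·0.089 = 0.12168 + 0.01958 = 0.14126
Then overall,
P(L) = 0.3·0.13895 + 0.64·0.15871 + 0.06·0.14126
      = 0.041685 + 0.1015744 + 0.0084756 = 0.151735

0.1517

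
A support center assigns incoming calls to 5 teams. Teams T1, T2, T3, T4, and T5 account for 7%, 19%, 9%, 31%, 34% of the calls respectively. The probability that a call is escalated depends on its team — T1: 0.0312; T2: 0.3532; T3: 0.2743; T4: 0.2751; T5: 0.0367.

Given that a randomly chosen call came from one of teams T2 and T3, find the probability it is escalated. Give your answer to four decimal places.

Let S = {T2, T3}.
P(S) = 0.19 + 0.09 = 0.28.
P(E ∩ S) = 0.3532·0.19 + 0.2743·0.09 = 0.067108 + 0.024687 = 0.091795.
P(E | S) = 0.091795 / 0.28 = 0.327839…

0.3278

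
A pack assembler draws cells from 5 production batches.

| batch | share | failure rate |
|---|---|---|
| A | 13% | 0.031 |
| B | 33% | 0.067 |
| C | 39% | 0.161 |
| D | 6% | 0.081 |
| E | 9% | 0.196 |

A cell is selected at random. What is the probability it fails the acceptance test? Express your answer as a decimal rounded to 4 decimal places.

By the law of total probability,
P(F) = P(F|A)·P(A) + P(F|B)·P(B) + P(F|C)·P(C) + P(F|D)·P(D) + P(F|E)·P(E)
      = 0.031·0.13 + 0.067·0.33 + 0.161·0.39 + 0.081·0.06 + 0.196·0.09
      = 0.00403 + 0.02211 + 0.06279 + 0.00486 + 0.01764 = 0.11143

0.1114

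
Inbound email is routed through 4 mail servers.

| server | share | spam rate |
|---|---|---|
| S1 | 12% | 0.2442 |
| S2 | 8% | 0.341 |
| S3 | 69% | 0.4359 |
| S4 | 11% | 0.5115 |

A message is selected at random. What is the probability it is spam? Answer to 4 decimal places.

0.4136

Summing over the partition,
P(S) = P(S|S1)·P(S1) + P(S|S2)·P(S2) + P(S|S3)·P(S3) + P(S|S4)·P(S4)
      = 0.2442·0.12 + 0.341·0.08 + 0.4359·0.69 + 0.5115·0.11
      = 0.029304 + 0.02728 + 0.300771 + 0.056265 = 0.41362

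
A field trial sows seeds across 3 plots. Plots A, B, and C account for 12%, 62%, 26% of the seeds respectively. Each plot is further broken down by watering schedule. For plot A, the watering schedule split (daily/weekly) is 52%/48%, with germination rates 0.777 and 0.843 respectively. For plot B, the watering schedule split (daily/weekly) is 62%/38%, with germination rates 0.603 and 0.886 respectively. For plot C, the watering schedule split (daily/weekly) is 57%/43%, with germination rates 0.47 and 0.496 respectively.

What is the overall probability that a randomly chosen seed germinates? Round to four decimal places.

0.6627

P(G|A) = 0.52·0.777 + 0.48·0.843 = 0.40404 + 0.40464 = 0.80868
P(G|B) = 0.62·0.603 + 0.38·0.886 = 0.37386 + 0.33668 = 0.71054
P(G|C) = 0.57·0.47 + 0.43·0.496 = 0.2679 + 0.21328 = 0.48118
Then overall,
P(G) = 0.12·0.80868 + 0.62·0.71054 + 0.26·0.48118
      = 0.0970416 + 0.4405348 + 0.1251068 = 0.6626832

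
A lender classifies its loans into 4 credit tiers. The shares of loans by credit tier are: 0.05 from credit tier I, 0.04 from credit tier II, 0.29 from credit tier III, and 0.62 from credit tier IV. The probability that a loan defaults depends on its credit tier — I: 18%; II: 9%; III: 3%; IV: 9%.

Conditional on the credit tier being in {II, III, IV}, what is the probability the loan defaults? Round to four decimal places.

Let S = {II, III, IV}.
P(S) = 0.04 + 0.29 + 0.62 = 0.95.
P(D ∩ S) = 0.09·0.04 + 0.03·0.29 + 0.09·0.62 = 0.0036 + 0.0087 + 0.0558 = 0.0681.
P(D | S) = 0.0681 / 0.95 = 0.071684…

P(D|S) ≈ 0.0717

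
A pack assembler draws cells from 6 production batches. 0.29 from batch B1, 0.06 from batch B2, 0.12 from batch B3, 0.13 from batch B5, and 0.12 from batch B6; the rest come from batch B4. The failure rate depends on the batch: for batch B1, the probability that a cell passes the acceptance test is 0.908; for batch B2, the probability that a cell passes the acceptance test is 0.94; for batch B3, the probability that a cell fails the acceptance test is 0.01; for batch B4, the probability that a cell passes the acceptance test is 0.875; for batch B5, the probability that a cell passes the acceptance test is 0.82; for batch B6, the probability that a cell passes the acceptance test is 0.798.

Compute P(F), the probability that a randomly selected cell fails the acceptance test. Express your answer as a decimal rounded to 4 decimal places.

P(B4) = 1 − (0.29 + 0.06 + 0.12 + 0.13 + 0.12) = 0.28.
P(F|B1) = 1 − 0.908 = 0.092.
P(F|B2) = 1 − 0.94 = 0.06.
P(F|B4) = 1 − 0.875 = 0.125.
P(F|B5) = 1 − 0.82 = 0.18.
P(F|B6) = 1 − 0.798 = 0.202.
P(F) = P(F|B1)·P(B1) + P(F|B2)·P(B2) + P(F|B3)·P(B3) + P(F|B4)·P(B4) + P(F|B5)·P(B5) + P(F|B6)·P(B6)
      = 0.092·0.29 + 0.06·0.06 + 0.01·0.12 + 0.125·0.28 + 0.18·0.13 + 0.202·0.12
      = 0.02668 + 0.0036 + 0.0012 + 0.035 + 0.0234 + 0.02424 = 0.11412

0.1141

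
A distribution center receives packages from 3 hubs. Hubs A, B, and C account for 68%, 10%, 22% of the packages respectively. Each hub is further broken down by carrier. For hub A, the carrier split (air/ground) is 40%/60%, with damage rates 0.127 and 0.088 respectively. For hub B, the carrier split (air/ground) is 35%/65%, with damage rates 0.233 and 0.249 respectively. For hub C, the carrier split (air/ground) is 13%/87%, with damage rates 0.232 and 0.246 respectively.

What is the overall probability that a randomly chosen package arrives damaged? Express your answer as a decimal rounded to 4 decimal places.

0.1485

P(D|A) = 0.4·0.127 + 0.6·0.088 = 0.0508 + 0.0528 = 0.1036
P(D|B) = 0.35·0.233 + 0.65·0.249 = 0.08155 + 0.16185 = 0.2434
P(D|C) = 0.13·0.232 + 0.87·0.246 = 0.03016 + 0.21402 = 0.24418
By total probability over the outer partition,
P(D) = 0.68·0.1036 + 0.1·0.2434 + 0.22·0.24418
      = 0.070448 + 0.02434 + 0.0537196 = 0.1485076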